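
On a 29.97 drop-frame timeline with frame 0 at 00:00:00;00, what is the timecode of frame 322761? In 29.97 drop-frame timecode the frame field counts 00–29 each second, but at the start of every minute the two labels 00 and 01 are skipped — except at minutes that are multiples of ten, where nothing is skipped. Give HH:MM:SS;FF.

Ten DF minutes hold 17982 frames, so frame 322761 lies in block 17 (frames 305694–323675) with 17067 frames into that block.
The block's first minute is 1800 frames and the rest 1798 each; 17067 frames reaches minute 9, so 17 × 18 + 9 × 2 = 324 labels have been skipped so far.
Adding those back, label number 322761 + 324 = 323085 at 30 labels/s is 10769 s + 15 f = 2 h 59 min 29 s frame 15, i.e. 02:59:29;15.

02:59:29;15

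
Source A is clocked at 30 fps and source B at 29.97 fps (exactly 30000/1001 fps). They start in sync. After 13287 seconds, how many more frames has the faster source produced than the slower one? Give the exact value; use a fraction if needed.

398610/1001 frames

A emits 30 × 13287 = 398610 frames; B emits 30000/1001 × 13287 = 398610000/1001.
Difference = 398610/1001 frames (≈ 398.2118); B is behind A.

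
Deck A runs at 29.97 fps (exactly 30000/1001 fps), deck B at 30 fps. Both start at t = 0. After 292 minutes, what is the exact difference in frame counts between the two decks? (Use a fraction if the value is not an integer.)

292 min = 17520 s.
A emits 30000/1001 × 17520 = 525600000/1001 frames; B emits 30 × 17520 = 525600.
Difference = 525600/1001 frames (≈ 525.0749); B is ahead of A.

525600/1001 frames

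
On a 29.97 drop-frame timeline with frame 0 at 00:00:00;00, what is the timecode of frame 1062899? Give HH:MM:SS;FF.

Ten DF minutes hold 17982 frames, so frame 1062899 lies in block 59 (frames 1060938–1078919) with 1961 frames into that block.
The block's first minute is 1800 frames and the rest 1798 each; 1961 frames reaches minute 1, so 59 × 18 + 1 × 2 = 1064 labels have been skipped so far.
Adding those back, label number 1062899 + 1064 = 1063963 at 30 labels/s is 35465 s + 13 f = 9 h 51 min 5 s frame 13, i.e. 09:51:05;13.

09:51:05;13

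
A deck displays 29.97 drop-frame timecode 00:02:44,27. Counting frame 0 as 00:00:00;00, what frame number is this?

As if non-drop at 30 labels/s: (0 × 3600 + 2 × 60 + 44) × 30 + 27 = 4947.
Minute boundaries passed: 2; those not divisible by 10: 2 − 0 = 2; dropped labels = 2 × 2 = 4.
Actual frame index = 4947 − 4 = 4943.

4943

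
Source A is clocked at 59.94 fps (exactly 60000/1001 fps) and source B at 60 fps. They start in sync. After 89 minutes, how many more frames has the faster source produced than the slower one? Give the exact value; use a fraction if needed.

89 min = 5340 s.
A emits 60000/1001 × 5340 = 320400000/1001 frames; B emits 60 × 5340 = 320400.
Difference = 320400/1001 frames (≈ 320.0799); B is ahead of A.

320400/1001 frames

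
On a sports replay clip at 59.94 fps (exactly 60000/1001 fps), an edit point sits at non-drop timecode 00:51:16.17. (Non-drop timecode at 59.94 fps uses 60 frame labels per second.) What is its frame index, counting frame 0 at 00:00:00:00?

frame 184577

Total seconds to the label: (0 × 3600 + 51 × 60 + 16) = 3076.
Frame index = 3076 × 60 + 17 = 184577.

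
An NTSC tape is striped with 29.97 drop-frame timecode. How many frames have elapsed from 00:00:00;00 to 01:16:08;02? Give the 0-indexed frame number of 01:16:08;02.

As if non-drop at 30 labels/s: (1 × 3600 + 16 × 60 + 8) × 30 + 2 = 137042.
Minute boundaries passed: 76; those not divisible by 10: 76 − 7 = 69; dropped labels = 2 × 69 = 138.
Actual frame index = 137042 − 138 = 136904.

136904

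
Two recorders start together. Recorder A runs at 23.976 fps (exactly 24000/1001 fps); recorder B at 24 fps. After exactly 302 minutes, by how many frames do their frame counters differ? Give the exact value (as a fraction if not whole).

434880/1001 frames

302 min = 18120 s.
A emits 24000/1001 × 18120 = 434880000/1001 frames; B emits 24 × 18120 = 434880.
Difference = 434880/1001 frames (≈ 434.4456); B is ahead of A.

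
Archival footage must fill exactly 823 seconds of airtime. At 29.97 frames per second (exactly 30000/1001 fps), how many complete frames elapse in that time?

Frames = 823 × 30000/1001 = 24690000/1001 ≈ 24665.3347.
Complete frames: 24665.

24665 frames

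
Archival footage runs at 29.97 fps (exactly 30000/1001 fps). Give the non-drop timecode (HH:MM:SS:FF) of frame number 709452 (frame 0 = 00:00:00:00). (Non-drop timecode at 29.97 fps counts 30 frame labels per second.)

709452 ÷ 30 = 23648 full seconds, remainder 12 frames.
23648 s = 6 h 34 min 8 s.
Timecode: 06:34:08:12.

06:34:08:12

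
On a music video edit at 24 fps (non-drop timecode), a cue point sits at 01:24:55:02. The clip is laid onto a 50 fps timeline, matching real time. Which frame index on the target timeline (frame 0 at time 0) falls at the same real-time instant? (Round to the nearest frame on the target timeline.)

Source frame index: (1×3600 + 24×60 + 55) × 24 + 2 = 122282.
Real time: 122282 / (24) = 61141/12 s.
Target frame: (61141/12) × (50) = 1528525/6 ≈ 254754.167 → 254754.

frame 254754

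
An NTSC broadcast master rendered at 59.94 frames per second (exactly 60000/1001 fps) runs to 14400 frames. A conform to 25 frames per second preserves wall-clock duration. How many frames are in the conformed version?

Target frames = source frames × (target rate / source rate) = 14400 × (25)/(60000/1001) = 14400 × 1001/2400 = 6006.

6006 frames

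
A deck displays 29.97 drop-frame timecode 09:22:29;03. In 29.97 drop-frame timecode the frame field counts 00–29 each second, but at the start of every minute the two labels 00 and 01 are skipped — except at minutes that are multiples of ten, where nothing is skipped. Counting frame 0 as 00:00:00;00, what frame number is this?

1011461

Complete 10-minute blocks: 56, each 17982 frames → 1006992.
Remaining 2 whole minutes in the current block: 1800 + 1 × 1798 = 3598 frames.
Within the current minute: 29 × 30 + 3 − 2 = 871 (labels ;00/;01 skipped at this minute). Total = 1006992 + 3598 + 871 = 1011461.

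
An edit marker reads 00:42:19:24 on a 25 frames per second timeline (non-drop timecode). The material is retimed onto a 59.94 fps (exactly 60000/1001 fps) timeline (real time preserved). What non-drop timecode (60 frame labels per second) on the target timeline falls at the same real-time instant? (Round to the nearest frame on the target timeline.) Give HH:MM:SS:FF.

00:42:17:25

Source frame index: (0×3600 + 42×60 + 19) × 25 + 24 = 63499.
Real time: 63499 / (25) = 63499/25 s.
Target frame: (63499/25) × (60000/1001) = 152397600/1001 ≈ 152245.355 → 152245.
At 60 labels/s: frame 152245 → 00:42:17:25.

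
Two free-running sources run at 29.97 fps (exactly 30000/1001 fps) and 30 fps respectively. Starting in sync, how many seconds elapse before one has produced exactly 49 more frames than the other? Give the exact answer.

49049/30 seconds

The gap grows by |30 − 30000/1001| = 30/1001 frames per second.
Time for a 49-frame gap: 49 ÷ (30/1001) = 49049/30 s.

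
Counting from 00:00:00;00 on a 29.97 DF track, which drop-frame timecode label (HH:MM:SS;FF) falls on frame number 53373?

00:29:40;27

Each 10-minute DF block holds 10 × 60 × 30 − 9 × 2 = 17982 frames. 53373 ÷ 17982 → 2 full blocks, remainder 17409.
Within the partial block the first minute is 1800 frames and each further minute 1798, so 9 further minute boundaries passed. Total skipped labels = 18 × 2 + 2 × 9 = 54.
Non-drop label index = 53373 + 54 = 53427; at 30 labels/s that is 00:29:40:27, i.e. DF 00:29:40;27.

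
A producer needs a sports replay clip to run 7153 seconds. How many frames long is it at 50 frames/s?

357650 frames

Frames = 7153 × 50 = 357650.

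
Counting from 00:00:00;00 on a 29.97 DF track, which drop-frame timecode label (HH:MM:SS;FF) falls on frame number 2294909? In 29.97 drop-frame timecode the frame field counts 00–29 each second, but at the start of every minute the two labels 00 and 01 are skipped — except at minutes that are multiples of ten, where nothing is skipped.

Each 10-minute DF block holds 10 × 60 × 30 − 9 × 2 = 17982 frames. 2294909 ÷ 17982 → 127 full blocks, remainder 11195.
Within the partial block the first minute is 1800 frames and each further minute 1798, so 6 further minute boundaries passed. Total skipped labels = 18 × 127 + 2 × 6 = 2298.
Non-drop label index = 2294909 + 2298 = 2297207; at 30 labels/s that is 21:16:13:17, i.e. DF 21:16:13;17.

21:16:13;17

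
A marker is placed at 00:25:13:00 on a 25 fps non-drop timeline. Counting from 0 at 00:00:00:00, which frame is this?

37825

Total seconds to the label: (0 × 3600 + 25 × 60 + 13) = 1513.
Frame index = 1513 × 25 + 0 = 37825.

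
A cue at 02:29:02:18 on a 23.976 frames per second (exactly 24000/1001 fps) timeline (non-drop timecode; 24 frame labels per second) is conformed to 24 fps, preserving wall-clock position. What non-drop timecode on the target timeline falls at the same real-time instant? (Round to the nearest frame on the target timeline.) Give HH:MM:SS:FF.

02:29:11:17

Source frame index: (2×3600 + 29×60 + 2) × 24 + 18 = 214626.
Real time: 214626 / (24000/1001) = 35806771/4000 s.
Target frame: (35806771/4000) × (24) = 107420313/500 ≈ 214840.626 → 214841.
At 24 labels/s: frame 214841 → 02:29:11:17.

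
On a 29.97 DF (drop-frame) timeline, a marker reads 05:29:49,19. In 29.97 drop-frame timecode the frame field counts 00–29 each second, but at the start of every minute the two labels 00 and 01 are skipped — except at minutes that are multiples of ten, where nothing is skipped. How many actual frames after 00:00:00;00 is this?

Complete 10-minute blocks: 32, each 17982 frames → 575424.
Remaining 9 whole minutes in the current block: 1800 + 8 × 1798 = 16184 frames.
Within the current minute: 49 × 30 + 19 − 2 = 1487 (labels ;00/;01 skipped at this minute). Total = 575424 + 16184 + 1487 = 593095.

593095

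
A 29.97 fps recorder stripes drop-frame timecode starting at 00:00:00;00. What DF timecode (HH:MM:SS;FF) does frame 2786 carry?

00:01:32;28

Ten DF minutes hold 17982 frames, so frame 2786 lies in block 0 (frames 0–17981) with 2786 frames into that block.
The block's first minute is 1800 frames and the rest 1798 each; 2786 frames reaches minute 1, so 0 × 18 + 1 × 2 = 2 labels have been skipped so far.
Adding those back, label number 2786 + 2 = 2788 at 30 labels/s is 92 s + 28 f = 0 h 1 min 32 s frame 28, i.e. 00:01:32;28.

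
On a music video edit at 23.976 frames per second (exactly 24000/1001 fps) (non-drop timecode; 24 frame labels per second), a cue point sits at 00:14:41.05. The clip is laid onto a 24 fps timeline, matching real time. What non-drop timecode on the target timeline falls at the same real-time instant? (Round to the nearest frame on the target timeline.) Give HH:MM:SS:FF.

Source frame index: (0×3600 + 14×60 + 41) × 24 + 5 = 21149.
Real time: 21149 / (24000/1001) = 21170149/24000 s.
Target frame: (21170149/24000) × (24) = 21170149/1000 ≈ 21170.149 → 21170.
At 24 labels/s: frame 21170 → 00:14:42:02.

00:14:42:02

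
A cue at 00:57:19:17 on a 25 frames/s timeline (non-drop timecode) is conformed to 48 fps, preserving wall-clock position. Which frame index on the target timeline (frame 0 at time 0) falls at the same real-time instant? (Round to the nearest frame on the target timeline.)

frame 165105

Source frame index: (0×3600 + 57×60 + 19) × 25 + 17 = 85992.
Real time: 85992 / (25) = 85992/25 s.
Target frame: (85992/25) × (48) = 4127616/25 ≈ 165104.640 → 165105.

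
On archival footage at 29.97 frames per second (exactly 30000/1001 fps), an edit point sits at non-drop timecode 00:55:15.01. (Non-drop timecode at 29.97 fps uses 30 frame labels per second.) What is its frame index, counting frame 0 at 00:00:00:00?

Total seconds to the label: (0 × 3600 + 55 × 60 + 15) = 3315.
Frame index = 3315 × 30 + 1 = 99451.

frame 99451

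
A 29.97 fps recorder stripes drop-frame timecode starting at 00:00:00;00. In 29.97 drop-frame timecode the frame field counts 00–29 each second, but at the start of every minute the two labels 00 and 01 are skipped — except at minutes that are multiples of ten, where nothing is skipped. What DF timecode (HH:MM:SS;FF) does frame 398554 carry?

Ten DF minutes hold 17982 frames, so frame 398554 lies in block 22 (frames 395604–413585) with 2950 frames into that block.
The block's first minute is 1800 frames and the rest 1798 each; 2950 frames reaches minute 1, so 22 × 18 + 1 × 2 = 398 labels have been skipped so far.
Adding those back, label number 398554 + 398 = 398952 at 30 labels/s is 13298 s + 12 f = 3 h 41 min 38 s frame 12, i.e. 03:41:38;12.

03:41:38;12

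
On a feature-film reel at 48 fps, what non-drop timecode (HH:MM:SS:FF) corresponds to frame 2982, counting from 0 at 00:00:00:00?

00:01:02:06

2982 ÷ 48 = 62 full seconds, remainder 6 frames.
62 s = 0 h 1 min 2 s.
Timecode: 00:01:02:06.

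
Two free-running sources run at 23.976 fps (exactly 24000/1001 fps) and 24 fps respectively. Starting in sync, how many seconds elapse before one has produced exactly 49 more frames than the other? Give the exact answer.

The gap grows by |24 − 24000/1001| = 24/1001 frames per second.
Time for a 49-frame gap: 49 ÷ (24/1001) = 49049/24 s.

49049/24 seconds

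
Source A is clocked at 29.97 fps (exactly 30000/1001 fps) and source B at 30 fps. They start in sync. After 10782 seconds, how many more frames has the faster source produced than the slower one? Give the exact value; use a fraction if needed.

A emits 30000/1001 × 10782 = 323460000/1001 frames; B emits 30 × 10782 = 323460.
Difference = 323460/1001 frames (≈ 323.1369); B is ahead of A.

323460/1001 frames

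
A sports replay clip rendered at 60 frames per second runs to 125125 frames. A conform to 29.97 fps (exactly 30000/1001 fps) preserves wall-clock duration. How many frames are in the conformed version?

Target frames = source frames × (target rate / source rate) = 125125 × (30000/1001)/(60) = 125125 × 500/1001 = 62500.

62500 frames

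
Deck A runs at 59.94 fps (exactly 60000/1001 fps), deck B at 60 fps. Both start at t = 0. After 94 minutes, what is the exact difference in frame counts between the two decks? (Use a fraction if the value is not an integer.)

338400/1001 frames

94 min = 5640 s.
A emits 60000/1001 × 5640 = 338400000/1001 frames; B emits 60 × 5640 = 338400.
Difference = 338400/1001 frames (≈ 338.0619); B is ahead of A.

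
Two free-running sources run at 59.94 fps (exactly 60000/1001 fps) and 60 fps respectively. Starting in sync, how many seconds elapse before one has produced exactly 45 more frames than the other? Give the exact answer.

750.75 seconds

The gap grows by |60 − 60000/1001| = 60/1001 frames per second.
Time for a 45-frame gap: 45 ÷ (60/1001) = 750.75 s.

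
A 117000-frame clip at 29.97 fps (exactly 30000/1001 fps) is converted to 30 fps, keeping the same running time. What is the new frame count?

Target frames = source frames × (target rate / source rate) = 117000 × (30)/(30000/1001) = 117000 × 1001/1000 = 117117.

117117 frames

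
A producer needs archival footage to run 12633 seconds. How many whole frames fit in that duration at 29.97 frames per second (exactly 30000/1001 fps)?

Frames = 12633 × 30000/1001 = 378990000/1001 ≈ 378611.3886.
Complete frames: 378611.

378611 frames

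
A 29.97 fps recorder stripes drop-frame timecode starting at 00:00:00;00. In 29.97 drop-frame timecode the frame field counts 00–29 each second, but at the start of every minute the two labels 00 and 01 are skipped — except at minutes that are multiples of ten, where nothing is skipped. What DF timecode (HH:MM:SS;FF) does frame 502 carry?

00:00:16;22

Each 10-minute DF block holds 10 × 60 × 30 − 9 × 2 = 17982 frames. 502 ÷ 17982 → 0 full blocks, remainder 502.
Within the partial block the first minute is 1800 frames and each further minute 1798, so 0 further minute boundaries passed. Total skipped labels = 18 × 0 + 2 × 0 = 0.
Non-drop label index = 502 + 0 = 502; at 30 labels/s that is 00:00:16:22, i.e. DF 00:00:16;22.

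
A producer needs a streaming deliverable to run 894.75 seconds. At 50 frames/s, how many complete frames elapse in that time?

44737 frames

Frames = 894.75 × 50 = 89475/2 ≈ 44737.5000.
Complete frames: 44737.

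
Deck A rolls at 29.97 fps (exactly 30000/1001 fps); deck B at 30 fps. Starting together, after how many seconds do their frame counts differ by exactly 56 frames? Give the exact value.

28028/15 seconds

The gap grows by |30 − 30000/1001| = 30/1001 frames per second.
Time for a 56-frame gap: 56 ÷ (30/1001) = 28028/15 s.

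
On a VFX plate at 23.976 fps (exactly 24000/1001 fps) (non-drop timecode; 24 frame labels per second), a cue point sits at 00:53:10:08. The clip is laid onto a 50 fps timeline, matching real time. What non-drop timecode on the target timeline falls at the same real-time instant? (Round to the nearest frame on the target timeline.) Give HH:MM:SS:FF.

Source frame index: (0×3600 + 53×60 + 10) × 24 + 8 = 76568.
Real time: 76568 / (24000/1001) = 9580571/3000 s.
Target frame: (9580571/3000) × (50) = 9580571/60 ≈ 159676.183 → 159676.
At 50 labels/s: frame 159676 → 00:53:13:26.

00:53:13:26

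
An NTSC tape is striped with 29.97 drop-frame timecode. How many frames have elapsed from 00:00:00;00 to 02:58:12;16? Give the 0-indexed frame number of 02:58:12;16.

As if non-drop at 30 labels/s: (2 × 3600 + 58 × 60 + 12) × 30 + 16 = 320776.
Minute boundaries passed: 178; those not divisible by 10: 178 − 17 = 161; dropped labels = 2 × 161 = 322.
Actual frame index = 320776 − 322 = 320454.

320454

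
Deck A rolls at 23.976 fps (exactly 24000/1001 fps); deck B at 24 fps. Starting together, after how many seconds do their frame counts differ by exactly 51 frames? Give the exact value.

The gap grows by |24 − 24000/1001| = 24/1001 frames per second.
Time for a 51-frame gap: 51 ÷ (24/1001) = 2127.125 s.

2127.125 seconds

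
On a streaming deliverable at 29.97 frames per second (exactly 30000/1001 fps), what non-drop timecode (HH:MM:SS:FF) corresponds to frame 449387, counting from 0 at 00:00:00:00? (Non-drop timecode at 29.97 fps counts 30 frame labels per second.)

04:09:39:17

449387 ÷ 30 = 14979 full seconds, remainder 17 frames.
14979 s = 4 h 9 min 39 s.
Timecode: 04:09:39:17.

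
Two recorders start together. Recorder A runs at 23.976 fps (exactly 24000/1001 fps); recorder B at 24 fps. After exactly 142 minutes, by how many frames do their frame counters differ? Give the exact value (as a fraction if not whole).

142 min = 8520 s.
A emits 24000/1001 × 8520 = 204480000/1001 frames; B emits 24 × 8520 = 204480.
Difference = 204480/1001 frames (≈ 204.2757); B is ahead of A.

204480/1001 frames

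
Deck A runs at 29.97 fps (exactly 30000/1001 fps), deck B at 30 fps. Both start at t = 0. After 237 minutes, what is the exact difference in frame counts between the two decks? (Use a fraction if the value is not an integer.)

426600/1001 frames

237 min = 14220 s.
A emits 30000/1001 × 14220 = 426600000/1001 frames; B emits 30 × 14220 = 426600.
Difference = 426600/1001 frames (≈ 426.1738); B is ahead of A.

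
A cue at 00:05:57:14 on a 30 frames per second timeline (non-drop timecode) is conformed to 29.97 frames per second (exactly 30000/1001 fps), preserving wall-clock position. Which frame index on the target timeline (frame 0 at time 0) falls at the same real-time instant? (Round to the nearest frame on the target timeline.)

Source frame index: (0×3600 + 5×60 + 57) × 30 + 14 = 10724.
Real time: 10724 / (30) = 5362/15 s.
Target frame: (5362/15) × (30000/1001) = 1532000/143 ≈ 10713.287 → 10713.

frame 10713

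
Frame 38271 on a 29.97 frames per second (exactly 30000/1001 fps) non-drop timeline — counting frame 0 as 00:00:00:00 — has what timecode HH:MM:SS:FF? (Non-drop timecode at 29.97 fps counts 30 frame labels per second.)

38271 ÷ 30 = 1275 full seconds, remainder 21 frames.
1275 s = 0 h 21 min 15 s.
Timecode: 00:21:15:21.

00:21:15:21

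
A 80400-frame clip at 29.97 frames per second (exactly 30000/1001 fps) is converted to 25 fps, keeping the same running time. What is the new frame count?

Target frames = source frames × (target rate / source rate) = 80400 × (25)/(30000/1001) = 80400 × 1001/1200 = 67067.

67067 frames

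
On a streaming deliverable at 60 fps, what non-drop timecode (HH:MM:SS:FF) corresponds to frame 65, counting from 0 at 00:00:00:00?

65 ÷ 60 = 1 full seconds, remainder 5 frames.
1 s = 0 h 0 min 1 s.
Timecode: 00:00:01:05.

00:00:01:05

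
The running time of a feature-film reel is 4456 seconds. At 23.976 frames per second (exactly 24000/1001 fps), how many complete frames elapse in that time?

Frames = 4456 × 24000/1001 = 106944000/1001 ≈ 106837.1628.
Complete frames: 106837.

106837 frames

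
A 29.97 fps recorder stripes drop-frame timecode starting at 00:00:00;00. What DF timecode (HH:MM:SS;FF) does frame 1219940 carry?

11:18:25;12

Ten DF minutes hold 17982 frames, so frame 1219940 lies in block 67 (frames 1204794–1222775) with 15146 frames into that block.
The block's first minute is 1800 frames and the rest 1798 each; 15146 frames reaches minute 8, so 67 × 18 + 8 × 2 = 1222 labels have been skipped so far.
Adding those back, label number 1219940 + 1222 = 1221162 at 30 labels/s is 40705 s + 12 f = 11 h 18 min 25 s frame 12, i.e. 11:18:25;12.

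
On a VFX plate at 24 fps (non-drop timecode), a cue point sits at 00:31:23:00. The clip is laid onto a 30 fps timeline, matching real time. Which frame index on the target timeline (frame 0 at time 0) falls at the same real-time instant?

frame 56490

Source frame index: (0×3600 + 31×60 + 23) × 24 + 0 = 45192.
Real time: 45192 / (24) = 1883 s.
Target frame: (1883) × (30) = 56490.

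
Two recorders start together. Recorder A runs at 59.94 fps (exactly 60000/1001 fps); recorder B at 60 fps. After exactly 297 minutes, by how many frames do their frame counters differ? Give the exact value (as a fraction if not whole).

97200/91 frames

297 min = 17820 s.
A emits 60000/1001 × 17820 = 97200000/91 frames; B emits 60 × 17820 = 1069200.
Difference = 97200/91 frames (≈ 1068.1319); B is ahead of A.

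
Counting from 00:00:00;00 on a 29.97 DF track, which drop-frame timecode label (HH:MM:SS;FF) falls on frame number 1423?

Each 10-minute DF block holds 10 × 60 × 30 − 9 × 2 = 17982 frames. 1423 ÷ 17982 → 0 full blocks, remainder 1423.
Within the partial block the first minute is 1800 frames and each further minute 1798, so 0 further minute boundaries passed. Total skipped labels = 18 × 0 + 2 × 0 = 0.
Non-drop label index = 1423 + 0 = 1423; at 30 labels/s that is 00:00:47:13, i.e. DF 00:00:47;13.

00:00:47;13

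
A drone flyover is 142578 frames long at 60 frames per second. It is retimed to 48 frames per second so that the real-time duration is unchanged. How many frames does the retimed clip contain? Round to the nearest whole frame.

114062 frames

Frames at target rate = 142578 × (48) / (60) = 570312/5 ≈ 114062.400.
Nearest whole frame: 114062.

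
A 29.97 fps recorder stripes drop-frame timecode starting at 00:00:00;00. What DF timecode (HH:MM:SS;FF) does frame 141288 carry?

Each 10-minute DF block holds 10 × 60 × 30 − 9 × 2 = 17982 frames. 141288 ÷ 17982 → 7 full blocks, remainder 15414.
Within the partial block the first minute is 1800 frames and each further minute 1798, so 8 further minute boundaries passed. Total skipped labels = 18 × 7 + 2 × 8 = 142.
Non-drop label index = 141288 + 142 = 141430; at 30 labels/s that is 01:18:34:10, i.e. DF 01:18:34;10.

01:18:34;10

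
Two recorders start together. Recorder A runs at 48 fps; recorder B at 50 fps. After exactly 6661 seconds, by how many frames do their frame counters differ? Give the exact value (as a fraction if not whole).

A emits 48 × 6661 = 319728 frames; B emits 50 × 6661 = 333050.
Difference = 13322 frames; B is ahead of A.

13322 frames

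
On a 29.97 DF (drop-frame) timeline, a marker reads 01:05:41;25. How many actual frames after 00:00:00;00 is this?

118137

As if non-drop at 30 labels/s: (1 × 3600 + 5 × 60 + 41) × 30 + 25 = 118255.
Minute boundaries passed: 65; those not divisible by 10: 65 − 6 = 59; dropped labels = 2 × 59 = 118.
Actual frame index = 118255 − 118 = 118137.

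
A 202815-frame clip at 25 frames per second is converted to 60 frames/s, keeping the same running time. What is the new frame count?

Target frames = source frames × (target rate / source rate) = 202815 × (60)/(25) = 202815 × 12/5 = 486756.

486756 frames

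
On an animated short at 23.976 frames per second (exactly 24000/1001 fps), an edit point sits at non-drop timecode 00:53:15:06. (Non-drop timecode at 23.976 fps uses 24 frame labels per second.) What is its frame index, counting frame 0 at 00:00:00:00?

frame 76686

Total seconds to the label: (0 × 3600 + 53 × 60 + 15) = 3195.
Frame index = 3195 × 24 + 6 = 76686.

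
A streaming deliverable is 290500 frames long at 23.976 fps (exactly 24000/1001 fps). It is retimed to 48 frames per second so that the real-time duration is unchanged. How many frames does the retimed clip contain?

581581 frames

Target frames = source frames × (target rate / source rate) = 290500 × (48)/(24000/1001) = 290500 × 1001/500 = 581581.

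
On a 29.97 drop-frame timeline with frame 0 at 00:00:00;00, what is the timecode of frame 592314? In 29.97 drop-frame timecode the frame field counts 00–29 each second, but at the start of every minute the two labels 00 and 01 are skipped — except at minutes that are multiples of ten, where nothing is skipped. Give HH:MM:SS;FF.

05:29:23;18

Ten DF minutes hold 17982 frames, so frame 592314 lies in block 32 (frames 575424–593405) with 16890 frames into that block.
The block's first minute is 1800 frames and the rest 1798 each; 16890 frames reaches minute 9, so 32 × 18 + 9 × 2 = 594 labels have been skipped so far.
Adding those back, label number 592314 + 594 = 592908 at 30 labels/s is 19763 s + 18 f = 5 h 29 min 23 s frame 18, i.e. 05:29:23;18.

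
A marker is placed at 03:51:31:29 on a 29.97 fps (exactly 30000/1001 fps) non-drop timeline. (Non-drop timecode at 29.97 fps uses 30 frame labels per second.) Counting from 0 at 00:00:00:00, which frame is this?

416759

Total seconds to the label: (3 × 3600 + 51 × 60 + 31) = 13891.
Frame index = 13891 × 30 + 29 = 416759.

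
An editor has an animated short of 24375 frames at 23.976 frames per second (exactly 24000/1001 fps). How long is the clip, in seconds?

Running time = 24375 / (24000/1001) = 1016.640625 s.

1016.640625 seconds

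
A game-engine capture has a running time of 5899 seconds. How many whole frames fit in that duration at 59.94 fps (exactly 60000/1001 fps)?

353586 frames

Frames = 5899 × 60000/1001 = 353940000/1001 ≈ 353586.4136.
Complete frames: 353586.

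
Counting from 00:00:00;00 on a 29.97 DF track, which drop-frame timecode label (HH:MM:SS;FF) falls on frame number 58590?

00:32:34;28

Each 10-minute DF block holds 10 × 60 × 30 − 9 × 2 = 17982 frames. 58590 ÷ 17982 → 3 full blocks, remainder 4644.
Within the partial block the first minute is 1800 frames and each further minute 1798, so 2 further minute boundaries passed. Total skipped labels = 18 × 3 + 2 × 2 = 58.
Non-drop label index = 58590 + 58 = 58648; at 30 labels/s that is 00:32:34:28, i.e. DF 00:32:34;28.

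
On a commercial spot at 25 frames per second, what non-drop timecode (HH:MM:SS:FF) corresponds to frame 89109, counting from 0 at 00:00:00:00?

89109 ÷ 25 = 3564 full seconds, remainder 9 frames.
3564 s = 0 h 59 min 24 s.
Timecode: 00:59:24:09.

00:59:24:09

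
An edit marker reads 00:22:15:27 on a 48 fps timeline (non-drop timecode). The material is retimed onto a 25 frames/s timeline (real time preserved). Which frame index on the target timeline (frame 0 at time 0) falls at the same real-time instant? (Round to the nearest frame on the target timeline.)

Source frame index: (0×3600 + 22×60 + 15) × 48 + 27 = 64107.
Real time: 64107 / (48) = 21369/16 s.
Target frame: (21369/16) × (25) = 534225/16 ≈ 33389.062 → 33389.

frame 33389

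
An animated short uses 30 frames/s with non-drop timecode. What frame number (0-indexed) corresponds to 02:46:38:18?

Total seconds to the label: (2 × 3600 + 46 × 60 + 38) = 9998.
Frame index = 9998 × 30 + 18 = 299958.

299958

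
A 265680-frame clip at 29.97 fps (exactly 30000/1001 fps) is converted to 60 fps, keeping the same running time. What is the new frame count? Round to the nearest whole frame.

Frames at target rate = 265680 × (60) / (30000/1001) = 13297284/25 ≈ 531891.360.
Nearest whole frame: 531891.

531891 frames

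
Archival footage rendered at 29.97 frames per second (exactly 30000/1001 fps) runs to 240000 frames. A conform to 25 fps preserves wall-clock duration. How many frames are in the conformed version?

200200 frames

Target frames = source frames × (target rate / source rate) = 240000 × (25)/(30000/1001) = 240000 × 1001/1200 = 200200.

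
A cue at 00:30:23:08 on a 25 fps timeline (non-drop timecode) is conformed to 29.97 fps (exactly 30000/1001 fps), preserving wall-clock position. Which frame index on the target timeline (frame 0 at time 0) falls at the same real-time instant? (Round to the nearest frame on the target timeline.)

Source frame index: (0×3600 + 30×60 + 23) × 25 + 8 = 45583.
Real time: 45583 / (25) = 45583/25 s.
Target frame: (45583/25) × (30000/1001) = 54699600/1001 ≈ 54644.955 → 54645.

frame 54645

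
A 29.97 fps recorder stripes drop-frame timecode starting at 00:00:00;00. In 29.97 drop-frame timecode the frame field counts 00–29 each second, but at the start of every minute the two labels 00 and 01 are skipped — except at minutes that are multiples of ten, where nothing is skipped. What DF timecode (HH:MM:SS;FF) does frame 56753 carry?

Each 10-minute DF block holds 10 × 60 × 30 − 9 × 2 = 17982 frames. 56753 ÷ 17982 → 3 full blocks, remainder 2807.
Within the partial block the first minute is 1800 frames and each further minute 1798, so 1 further minute boundary passed. Total skipped labels = 18 × 3 + 2 × 1 = 56.
Non-drop label index = 56753 + 56 = 56809; at 30 labels/s that is 00:31:33:19, i.e. DF 00:31:33;19.

00:31:33;19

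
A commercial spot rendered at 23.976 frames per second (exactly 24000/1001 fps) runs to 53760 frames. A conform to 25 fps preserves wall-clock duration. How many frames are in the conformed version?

Target frames = source frames × (target rate / source rate) = 53760 × (25)/(24000/1001) = 53760 × 1001/960 = 56056.

56056 frames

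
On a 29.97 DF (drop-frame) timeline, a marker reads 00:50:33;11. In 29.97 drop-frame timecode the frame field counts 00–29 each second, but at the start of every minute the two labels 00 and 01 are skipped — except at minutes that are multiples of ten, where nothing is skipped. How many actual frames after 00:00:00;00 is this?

As if non-drop at 30 labels/s: (0 × 3600 + 50 × 60 + 33) × 30 + 11 = 91001.
Minute boundaries passed: 50; those not divisible by 10: 50 − 5 = 45; dropped labels = 2 × 45 = 90.
Actual frame index = 91001 − 90 = 90911.

90911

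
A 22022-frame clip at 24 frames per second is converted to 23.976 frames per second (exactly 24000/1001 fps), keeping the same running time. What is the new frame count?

Target frames = source frames × (target rate / source rate) = 22022 × (24000/1001)/(24) = 22022 × 1000/1001 = 22000.

22000 frames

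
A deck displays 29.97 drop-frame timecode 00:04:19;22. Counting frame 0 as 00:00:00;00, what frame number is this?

7784

As if non-drop at 30 labels/s: (0 × 3600 + 4 × 60 + 19) × 30 + 22 = 7792.
Minute boundaries passed: 4; those not divisible by 10: 4 − 0 = 4; dropped labels = 2 × 4 = 8.
Actual frame index = 7792 − 8 = 7784.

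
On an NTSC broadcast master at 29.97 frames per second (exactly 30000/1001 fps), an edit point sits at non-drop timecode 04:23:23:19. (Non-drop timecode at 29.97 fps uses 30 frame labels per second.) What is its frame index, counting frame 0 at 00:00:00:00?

Total seconds to the label: (4 × 3600 + 23 × 60 + 23) = 15803.
Frame index = 15803 × 30 + 19 = 474109.

474109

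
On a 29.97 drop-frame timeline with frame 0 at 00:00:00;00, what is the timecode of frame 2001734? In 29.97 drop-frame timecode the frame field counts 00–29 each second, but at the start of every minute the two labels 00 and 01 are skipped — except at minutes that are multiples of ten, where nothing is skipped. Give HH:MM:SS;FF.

Ten DF minutes hold 17982 frames, so frame 2001734 lies in block 111 (frames 1996002–2013983) with 5732 frames into that block.
The block's first minute is 1800 frames and the rest 1798 each; 5732 frames reaches minute 3, so 111 × 18 + 3 × 2 = 2004 labels have been skipped so far.
Adding those back, label number 2001734 + 2004 = 2003738 at 30 labels/s is 66791 s + 8 f = 18 h 33 min 11 s frame 8, i.e. 18:33:11;08.

18:33:11;08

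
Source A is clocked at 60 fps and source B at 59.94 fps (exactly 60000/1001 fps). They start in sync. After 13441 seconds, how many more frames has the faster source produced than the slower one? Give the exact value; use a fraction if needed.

A emits 60 × 13441 = 806460 frames; B emits 60000/1001 × 13441 = 806460000/1001.
Difference = 806460/1001 frames (≈ 805.6543); B is behind A.

806460/1001 frames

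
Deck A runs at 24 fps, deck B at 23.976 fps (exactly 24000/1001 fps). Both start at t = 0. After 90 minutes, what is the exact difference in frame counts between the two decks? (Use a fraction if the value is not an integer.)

90 min = 5400 s.
A emits 24 × 5400 = 129600 frames; B emits 24000/1001 × 5400 = 129600000/1001.
Difference = 129600/1001 frames (≈ 129.4705); B is behind A.

129600/1001 frames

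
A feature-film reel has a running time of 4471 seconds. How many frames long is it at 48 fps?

Frames = 4471 × 48 = 214608.

214608 frames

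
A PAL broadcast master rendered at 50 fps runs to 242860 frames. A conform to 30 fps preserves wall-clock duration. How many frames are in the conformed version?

Target frames = source frames × (target rate / source rate) = 242860 × (30)/(50) = 242860 × 3/5 = 145716.

145716 frames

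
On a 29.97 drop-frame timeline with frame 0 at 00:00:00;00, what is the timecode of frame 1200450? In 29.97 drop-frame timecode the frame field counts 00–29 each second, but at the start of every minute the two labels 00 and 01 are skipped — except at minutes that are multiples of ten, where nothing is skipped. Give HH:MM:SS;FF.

Each 10-minute DF block holds 10 × 60 × 30 − 9 × 2 = 17982 frames. 1200450 ÷ 17982 → 66 full blocks, remainder 13638.
Within the partial block the first minute is 1800 frames and each further minute 1798, so 7 further minute boundaries passed. Total skipped labels = 18 × 66 + 2 × 7 = 1202.
Non-drop label index = 1200450 + 1202 = 1201652; at 30 labels/s that is 11:07:35:02, i.e. DF 11:07:35;02.

11:07:35;02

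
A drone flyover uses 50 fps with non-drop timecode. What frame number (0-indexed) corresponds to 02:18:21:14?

Total seconds to the label: (2 × 3600 + 18 × 60 + 21) = 8301.
Frame index = 8301 × 50 + 14 = 415064.

frame 415064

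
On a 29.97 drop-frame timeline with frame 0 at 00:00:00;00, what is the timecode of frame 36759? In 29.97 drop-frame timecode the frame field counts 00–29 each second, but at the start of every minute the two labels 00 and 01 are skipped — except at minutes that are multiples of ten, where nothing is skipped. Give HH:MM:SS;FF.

Each 10-minute DF block holds 10 × 60 × 30 − 9 × 2 = 17982 frames. 36759 ÷ 17982 → 2 full blocks, remainder 795.
Within the partial block the first minute is 1800 frames and each further minute 1798, so 0 further minute boundaries passed. Total skipped labels = 18 × 2 + 2 × 0 = 36.
Non-drop label index = 36759 + 36 = 36795; at 30 labels/s that is 00:20:26:15, i.e. DF 00:20:26;15.

00:20:26;15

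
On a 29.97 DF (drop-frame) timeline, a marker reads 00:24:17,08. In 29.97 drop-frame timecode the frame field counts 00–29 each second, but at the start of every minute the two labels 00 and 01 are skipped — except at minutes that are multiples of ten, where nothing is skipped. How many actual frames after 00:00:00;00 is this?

Complete 10-minute blocks: 2, each 17982 frames → 35964.
Remaining 4 whole minutes in the current block: 1800 + 3 × 1798 = 7194 frames.
Within the current minute: 17 × 30 + 8 − 2 = 516 (labels ;00/;01 skipped at this minute). Total = 35964 + 7194 + 516 = 43674.

43674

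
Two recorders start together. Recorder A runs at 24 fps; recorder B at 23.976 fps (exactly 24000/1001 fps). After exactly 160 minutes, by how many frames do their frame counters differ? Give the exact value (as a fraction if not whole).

230400/1001 frames

160 min = 9600 s.
A emits 24 × 9600 = 230400 frames; B emits 24000/1001 × 9600 = 230400000/1001.
Difference = 230400/1001 frames (≈ 230.1698); B is behind A.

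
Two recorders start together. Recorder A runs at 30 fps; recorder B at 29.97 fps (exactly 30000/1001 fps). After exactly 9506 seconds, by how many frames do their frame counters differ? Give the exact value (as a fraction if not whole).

A emits 30 × 9506 = 285180 frames; B emits 30000/1001 × 9506 = 40740000/143.
Difference = 40740/143 frames (≈ 284.8951); B is behind A.

40740/143 frames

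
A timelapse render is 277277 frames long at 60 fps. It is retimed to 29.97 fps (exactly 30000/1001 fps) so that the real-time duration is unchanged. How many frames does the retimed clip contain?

Target frames = source frames × (target rate / source rate) = 277277 × (30000/1001)/(60) = 277277 × 500/1001 = 138500.

138500 frames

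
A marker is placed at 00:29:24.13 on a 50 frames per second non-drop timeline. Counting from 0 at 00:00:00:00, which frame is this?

Total seconds to the label: (0 × 3600 + 29 × 60 + 24) = 1764.
Frame index = 1764 × 50 + 13 = 88213.

88213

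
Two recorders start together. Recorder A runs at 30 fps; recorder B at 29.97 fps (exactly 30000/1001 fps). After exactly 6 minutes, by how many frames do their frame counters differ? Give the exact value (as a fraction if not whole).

10800/1001 frames

6 min = 360 s.
A emits 30 × 360 = 10800 frames; B emits 30000/1001 × 360 = 10800000/1001.
Difference = 10800/1001 frames (≈ 10.7892); B is behind A.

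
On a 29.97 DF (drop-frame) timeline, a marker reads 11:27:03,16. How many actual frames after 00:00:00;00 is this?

1235468

Complete 10-minute blocks: 68, each 17982 frames → 1222776.
Remaining 7 whole minutes in the current block: 1800 + 6 × 1798 = 12588 frames.
Within the current minute: 3 × 30 + 16 − 2 = 104 (labels ;00/;01 skipped at this minute). Total = 1222776 + 12588 + 104 = 1235468.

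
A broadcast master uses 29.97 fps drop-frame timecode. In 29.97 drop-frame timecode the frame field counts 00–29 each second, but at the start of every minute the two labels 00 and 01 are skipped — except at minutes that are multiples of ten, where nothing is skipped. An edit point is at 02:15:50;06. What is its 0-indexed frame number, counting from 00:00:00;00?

As if non-drop at 30 labels/s: (2 × 3600 + 15 × 60 + 50) × 30 + 6 = 244506.
Minute boundaries passed: 135; those not divisible by 10: 135 − 13 = 122; dropped labels = 2 × 122 = 244.
Actual frame index = 244506 − 244 = 244262.

244262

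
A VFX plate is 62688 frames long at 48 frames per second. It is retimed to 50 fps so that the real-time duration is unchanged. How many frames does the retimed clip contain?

Target frames = source frames × (target rate / source rate) = 62688 × (50)/(48) = 62688 × 25/24 = 65300.

65300 frames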